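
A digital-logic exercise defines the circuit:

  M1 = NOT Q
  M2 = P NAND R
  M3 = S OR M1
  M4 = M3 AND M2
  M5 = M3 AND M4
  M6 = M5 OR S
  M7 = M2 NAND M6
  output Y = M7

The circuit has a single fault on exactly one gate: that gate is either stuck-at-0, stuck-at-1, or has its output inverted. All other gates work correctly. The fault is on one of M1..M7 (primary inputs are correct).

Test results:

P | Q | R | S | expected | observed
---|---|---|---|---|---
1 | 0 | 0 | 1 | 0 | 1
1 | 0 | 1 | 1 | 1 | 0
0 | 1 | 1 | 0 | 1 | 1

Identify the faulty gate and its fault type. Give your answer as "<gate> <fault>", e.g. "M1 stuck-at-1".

M2 inverted output

Fault-free values for test 1 (P=1, Q=0, R=0, S=1): M1=1, M2=1, M3=1, M4=1, M5=1, M6=1, M7=0, giving Y=0. Observed 1.
Test 1: faults giving observed 1 are {M2 stuck-at-0, M2 inverted output, M6 stuck-at-0, M6 inverted output, M7 stuck-at-1, M7 inverted output}.
Test 2 (P=1, Q=0, R=1, S=1): fault-free M1=1, M2=0, M3=1, M4=0, M5=0, M6=1, M7=1 → 1; observed 0. Eliminates M2 stuck-at-0, M6 stuck-at-0, M6 inverted output, M7 stuck-at-1.
Test 3 (P=0, Q=1, R=1, S=0): fault-free M1=0, M2=1, M3=0, M4=0, M5=0, M6=0, M7=1 → 1; observed 1. Eliminates M7 inverted output.
Only M2 inverted output is consistent with every test.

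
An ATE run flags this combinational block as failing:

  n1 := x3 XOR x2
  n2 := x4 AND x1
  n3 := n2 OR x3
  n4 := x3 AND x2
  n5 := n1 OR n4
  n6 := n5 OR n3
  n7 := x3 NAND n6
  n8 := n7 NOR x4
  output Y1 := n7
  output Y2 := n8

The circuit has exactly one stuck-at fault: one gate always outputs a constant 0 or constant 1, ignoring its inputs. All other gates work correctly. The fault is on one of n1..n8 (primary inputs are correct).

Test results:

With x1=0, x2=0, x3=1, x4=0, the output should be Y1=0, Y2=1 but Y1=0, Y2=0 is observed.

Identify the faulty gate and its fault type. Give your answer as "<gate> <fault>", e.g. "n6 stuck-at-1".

Fault-free values for test 1 (x1=0, x2=0, x3=1, x4=0): n1=1, n2=0, n3=1, n4=0, n5=1, n6=1, n7=0, n8=1, giving Y1=0, Y2=1. Observed Y1=0, Y2=0.
Test 1: faults giving observed Y1=0, Y2=0 are {n8 stuck-at-0}.
Only n8 stuck-at-0 is consistent with every test.

n8 stuck-at-0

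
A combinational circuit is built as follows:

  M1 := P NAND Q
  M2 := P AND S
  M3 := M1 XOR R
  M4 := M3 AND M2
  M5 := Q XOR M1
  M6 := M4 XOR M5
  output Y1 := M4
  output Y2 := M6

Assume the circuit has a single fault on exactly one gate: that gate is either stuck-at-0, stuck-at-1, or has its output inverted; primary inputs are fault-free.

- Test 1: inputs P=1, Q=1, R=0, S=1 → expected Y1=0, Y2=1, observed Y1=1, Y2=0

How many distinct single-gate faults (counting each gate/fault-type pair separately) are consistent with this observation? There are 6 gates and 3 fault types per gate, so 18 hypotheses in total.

Fault-free: M1=0, M2=1, M3=0, M4=0, M5=1, M6=1 → Y1=0, Y2=1. Observed Y1=1, Y2=0.
  M1: none of the 3 fault types match ✗
  M2: none of the 3 fault types match ✗
  M3: stuck-at-1, inverted output ✓; others ✗
  M4: stuck-at-1, inverted output ✓; others ✗
  M5: none of the 3 fault types match ✗
  M6: none of the 3 fault types match ✗
Consistent faults: {M3 stuck-at-1, M3 inverted output, M4 stuck-at-1, M4 inverted output} — 4 in all.

4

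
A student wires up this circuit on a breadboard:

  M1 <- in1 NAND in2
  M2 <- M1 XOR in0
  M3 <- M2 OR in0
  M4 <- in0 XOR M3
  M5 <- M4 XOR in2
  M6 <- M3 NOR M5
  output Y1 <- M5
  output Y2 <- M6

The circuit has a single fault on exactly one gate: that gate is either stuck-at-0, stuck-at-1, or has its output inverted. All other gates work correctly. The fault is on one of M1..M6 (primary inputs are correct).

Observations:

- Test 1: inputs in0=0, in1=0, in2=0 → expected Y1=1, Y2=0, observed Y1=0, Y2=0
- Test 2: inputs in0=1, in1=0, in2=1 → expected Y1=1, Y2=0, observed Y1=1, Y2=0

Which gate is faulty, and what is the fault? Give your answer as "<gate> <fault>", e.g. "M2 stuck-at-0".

M4 stuck-at-0

Fault-free values for test 1 (in0=0, in1=0, in2=0): M1=1, M2=1, M3=1, M4=1, M5=1, M6=0, giving Y1=1, Y2=0. Observed Y1=0, Y2=0.
Test 1: faults giving observed Y1=0, Y2=0 are {M4 stuck-at-0, M4 inverted output, M5 stuck-at-0, M5 inverted output}.
Test 2 (in0=1, in1=0, in2=1): fault-free M1=1, M2=0, M3=1, M4=0, M5=1, M6=0 → Y1=1, Y2=0; observed Y1=1, Y2=0. Eliminates M4 inverted output, M5 stuck-at-0, M5 inverted output.
Only M4 stuck-at-0 is consistent with every test.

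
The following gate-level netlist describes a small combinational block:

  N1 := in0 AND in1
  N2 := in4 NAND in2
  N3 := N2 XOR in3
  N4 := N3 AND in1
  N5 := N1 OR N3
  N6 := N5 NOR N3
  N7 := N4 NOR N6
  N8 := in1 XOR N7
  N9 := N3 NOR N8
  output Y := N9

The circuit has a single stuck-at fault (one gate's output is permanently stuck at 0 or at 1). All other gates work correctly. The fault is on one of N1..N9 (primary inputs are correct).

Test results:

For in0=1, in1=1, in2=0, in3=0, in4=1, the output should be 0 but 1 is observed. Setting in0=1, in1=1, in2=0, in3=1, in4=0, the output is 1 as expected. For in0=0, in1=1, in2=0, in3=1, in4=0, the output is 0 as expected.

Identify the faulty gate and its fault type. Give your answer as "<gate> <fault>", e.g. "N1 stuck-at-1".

Fault-free values for test 1 (in0=1, in1=1, in2=0, in3=0, in4=1): N1=1, N2=1, N3=1, N4=1, N5=1, N6=0, N7=0, N8=1, N9=0, giving Y=0. Observed 1.
Test 1: faults giving observed 1 are {N2 stuck-at-0, N3 stuck-at-0, N9 stuck-at-1}.
Test 2 (in0=1, in1=1, in2=0, in3=1, in4=0): fault-free N1=1, N2=1, N3=0, N4=0, N5=1, N6=0, N7=1, N8=0, N9=1 → 1; observed 1. Eliminates N2 stuck-at-0.
Test 3 (in0=0, in1=1, in2=0, in3=1, in4=0): fault-free N1=0, N2=1, N3=0, N4=0, N5=0, N6=1, N7=0, N8=1, N9=0 → 0; observed 0. Eliminates N9 stuck-at-1.
Only N3 stuck-at-0 is consistent with every test.

N3 stuck-at-0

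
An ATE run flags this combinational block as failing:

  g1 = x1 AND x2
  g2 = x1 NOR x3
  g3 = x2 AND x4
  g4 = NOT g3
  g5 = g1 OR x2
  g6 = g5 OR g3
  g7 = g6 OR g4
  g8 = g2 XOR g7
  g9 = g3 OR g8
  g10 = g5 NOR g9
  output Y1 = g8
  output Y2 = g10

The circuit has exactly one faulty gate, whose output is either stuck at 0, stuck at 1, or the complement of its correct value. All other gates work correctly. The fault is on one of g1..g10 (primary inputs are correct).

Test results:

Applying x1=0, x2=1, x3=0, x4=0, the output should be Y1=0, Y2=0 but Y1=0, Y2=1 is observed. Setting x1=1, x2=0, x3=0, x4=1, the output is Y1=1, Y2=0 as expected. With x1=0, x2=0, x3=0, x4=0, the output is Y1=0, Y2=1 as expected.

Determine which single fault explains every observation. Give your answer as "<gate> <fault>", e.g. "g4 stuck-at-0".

Fault-free values for test 1 (x1=0, x2=1, x3=0, x4=0): g1=0, g2=1, g3=0, g4=1, g5=1, g6=1, g7=1, g8=0, g9=0, g10=0, giving Y1=0, Y2=0. Observed Y1=0, Y2=1.
Test 1: faults giving observed Y1=0, Y2=1 are {g5 stuck-at-0, g5 inverted output, g10 stuck-at-1, g10 inverted output}.
Test 2 (x1=1, x2=0, x3=0, x4=1): fault-free g1=0, g2=0, g3=0, g4=1, g5=0, g6=0, g7=1, g8=1, g9=1, g10=0 → Y1=1, Y2=0; observed Y1=1, Y2=0. Eliminates g10 stuck-at-1, g10 inverted output.
Test 3 (x1=0, x2=0, x3=0, x4=0): fault-free g1=0, g2=1, g3=0, g4=1, g5=0, g6=0, g7=1, g8=0, g9=0, g10=1 → Y1=0, Y2=1; observed Y1=0, Y2=1. Eliminates g5 inverted output.
Only g5 stuck-at-0 is consistent with every test.

g5 stuck-at-0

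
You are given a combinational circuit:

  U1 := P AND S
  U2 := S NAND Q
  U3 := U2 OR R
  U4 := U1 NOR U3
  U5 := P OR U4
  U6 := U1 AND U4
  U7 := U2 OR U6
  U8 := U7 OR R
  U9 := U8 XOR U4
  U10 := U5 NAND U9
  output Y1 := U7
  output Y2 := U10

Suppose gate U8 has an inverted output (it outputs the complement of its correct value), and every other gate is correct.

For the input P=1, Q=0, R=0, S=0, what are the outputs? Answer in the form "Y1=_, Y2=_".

Propagate with U8 forced: U1=0, U2=1, U3=1, U4=0, U5=1, U6=0, U7=1, U8=0 [inverted output], U9=0, U10=1.
So the outputs are Y1=1, Y2=1. (Without the fault they would be Y1=1, Y2=0.)

Y1=1, Y2=1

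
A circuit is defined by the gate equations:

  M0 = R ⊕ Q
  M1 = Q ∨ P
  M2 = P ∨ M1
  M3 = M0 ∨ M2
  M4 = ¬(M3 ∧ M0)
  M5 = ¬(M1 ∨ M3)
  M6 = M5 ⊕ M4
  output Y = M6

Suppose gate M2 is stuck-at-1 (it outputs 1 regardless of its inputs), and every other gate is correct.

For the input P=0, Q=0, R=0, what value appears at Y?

1

Propagate with M2 forced: M0=0, M1=0, M2=1 [stuck-at-1], M3=1, M4=1, M5=0, M6=1.
So Y = 1. (Without the fault it would be 0.)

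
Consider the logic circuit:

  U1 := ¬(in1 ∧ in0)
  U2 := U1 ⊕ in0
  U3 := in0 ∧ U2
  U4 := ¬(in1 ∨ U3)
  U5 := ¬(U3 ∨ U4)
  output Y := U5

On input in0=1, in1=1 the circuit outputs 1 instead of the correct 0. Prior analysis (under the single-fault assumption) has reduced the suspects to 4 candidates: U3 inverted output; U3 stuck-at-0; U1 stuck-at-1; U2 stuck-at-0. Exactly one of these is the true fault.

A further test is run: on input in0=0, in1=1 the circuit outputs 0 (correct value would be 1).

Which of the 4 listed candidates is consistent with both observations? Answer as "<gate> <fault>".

U3 inverted output

Evaluate each candidate on input in0=0, in1=1:
  U3 inverted output: U1=1, U2=1, U3=1 [inverted output], U4=0, U5=0 → 0 — matches
  U3 stuck-at-0: U1=1, U2=1, U3=0 [stuck-at-0], U4=0, U5=1 → 1 — eliminated
  U1 stuck-at-1: U1=1 [stuck-at-1], U2=1, U3=0, U4=0, U5=1 → 1 — eliminated
  U2 stuck-at-0: U1=1, U2=0 [stuck-at-0], U3=0, U4=0, U5=1 → 1 — eliminated
Only U3 inverted output reproduces the observed 0.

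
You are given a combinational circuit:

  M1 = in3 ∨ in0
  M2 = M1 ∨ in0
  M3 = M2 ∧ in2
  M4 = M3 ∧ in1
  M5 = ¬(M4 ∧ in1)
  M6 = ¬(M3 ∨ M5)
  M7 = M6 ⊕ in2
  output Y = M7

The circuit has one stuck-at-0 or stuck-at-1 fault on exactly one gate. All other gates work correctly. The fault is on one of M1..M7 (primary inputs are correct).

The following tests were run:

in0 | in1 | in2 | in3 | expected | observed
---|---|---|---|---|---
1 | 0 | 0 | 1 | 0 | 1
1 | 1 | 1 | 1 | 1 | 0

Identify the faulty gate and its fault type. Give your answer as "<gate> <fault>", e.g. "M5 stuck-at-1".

M6 stuck-at-1

Fault-free values for test 1 (in0=1, in1=0, in2=0, in3=1): M1=1, M2=1, M3=0, M4=0, M5=1, M6=0, M7=0, giving Y=0. Observed 1.
Test 1: faults giving observed 1 are {M5 stuck-at-0, M6 stuck-at-1, M7 stuck-at-1}.
Test 2 (in0=1, in1=1, in2=1, in3=1): fault-free M1=1, M2=1, M3=1, M4=1, M5=0, M6=0, M7=1 → 1; observed 0. Eliminates M5 stuck-at-0, M7 stuck-at-1.
Only M6 stuck-at-1 is consistent with every test.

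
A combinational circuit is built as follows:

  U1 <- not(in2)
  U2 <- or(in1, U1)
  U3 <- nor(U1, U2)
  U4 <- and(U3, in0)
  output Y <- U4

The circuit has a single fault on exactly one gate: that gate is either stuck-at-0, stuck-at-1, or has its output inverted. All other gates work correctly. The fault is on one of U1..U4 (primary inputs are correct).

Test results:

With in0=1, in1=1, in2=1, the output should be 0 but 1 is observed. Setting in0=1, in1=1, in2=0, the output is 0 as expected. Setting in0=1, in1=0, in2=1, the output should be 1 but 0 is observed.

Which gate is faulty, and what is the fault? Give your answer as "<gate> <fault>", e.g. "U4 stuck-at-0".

U2 inverted output

Fault-free values for test 1 (in0=1, in1=1, in2=1): U1=0, U2=1, U3=0, U4=0, giving Y=0. Observed 1.
Test 1: faults giving observed 1 are {U2 stuck-at-0, U2 inverted output, U3 stuck-at-1, U3 inverted output, U4 stuck-at-1, U4 inverted output}.
Test 2 (in0=1, in1=1, in2=0): fault-free U1=1, U2=1, U3=0, U4=0 → 0; observed 0. Eliminates U3 stuck-at-1, U3 inverted output, U4 stuck-at-1, U4 inverted output.
Test 3 (in0=1, in1=0, in2=1): fault-free U1=0, U2=0, U3=1, U4=1 → 1; observed 0. Eliminates U2 stuck-at-0.
Only U2 inverted output is consistent with every test.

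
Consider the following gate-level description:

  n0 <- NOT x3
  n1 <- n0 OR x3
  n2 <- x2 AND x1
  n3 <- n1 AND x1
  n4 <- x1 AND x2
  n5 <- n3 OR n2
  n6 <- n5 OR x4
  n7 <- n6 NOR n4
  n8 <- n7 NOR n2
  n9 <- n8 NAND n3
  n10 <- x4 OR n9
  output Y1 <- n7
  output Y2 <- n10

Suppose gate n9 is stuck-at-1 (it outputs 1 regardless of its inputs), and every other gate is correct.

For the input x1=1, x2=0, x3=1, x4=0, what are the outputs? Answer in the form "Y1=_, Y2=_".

Propagate with n9 forced: n0=0, n1=1, n2=0, n3=1, n4=0, n5=1, n6=1, n7=0, n8=1, n9=1 [stuck-at-1], n10=1.
So the outputs are Y1=0, Y2=1. (Without the fault they would be Y1=0, Y2=0.)

Y1=0, Y2=1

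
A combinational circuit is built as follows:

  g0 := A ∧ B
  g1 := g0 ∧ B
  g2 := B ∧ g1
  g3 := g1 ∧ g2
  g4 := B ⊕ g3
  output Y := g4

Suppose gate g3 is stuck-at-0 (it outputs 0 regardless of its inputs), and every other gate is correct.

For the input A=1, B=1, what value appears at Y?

1

Propagate with g3 forced: g0=1, g1=1, g2=1, g3=0 [stuck-at-0], g4=1.
So Y = 1. (Without the fault it would be 0.)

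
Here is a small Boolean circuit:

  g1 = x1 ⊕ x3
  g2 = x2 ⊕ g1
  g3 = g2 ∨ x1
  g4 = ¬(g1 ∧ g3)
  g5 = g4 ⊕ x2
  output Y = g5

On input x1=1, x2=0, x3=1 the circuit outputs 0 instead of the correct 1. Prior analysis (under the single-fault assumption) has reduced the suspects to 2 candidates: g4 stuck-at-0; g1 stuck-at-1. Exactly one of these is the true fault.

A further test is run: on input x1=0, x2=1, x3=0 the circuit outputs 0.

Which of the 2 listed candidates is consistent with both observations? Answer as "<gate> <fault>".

g1 stuck-at-1

Evaluate each candidate on input x1=0, x2=1, x3=0:
  g4 stuck-at-0: g1=0, g2=1, g3=1, g4=0 [stuck-at-0], g5=1 → 1 — eliminated
  g1 stuck-at-1: g1=1 [stuck-at-1], g2=0, g3=0, g4=1, g5=0 → 0 — matches
Only g1 stuck-at-1 reproduces the observed 0.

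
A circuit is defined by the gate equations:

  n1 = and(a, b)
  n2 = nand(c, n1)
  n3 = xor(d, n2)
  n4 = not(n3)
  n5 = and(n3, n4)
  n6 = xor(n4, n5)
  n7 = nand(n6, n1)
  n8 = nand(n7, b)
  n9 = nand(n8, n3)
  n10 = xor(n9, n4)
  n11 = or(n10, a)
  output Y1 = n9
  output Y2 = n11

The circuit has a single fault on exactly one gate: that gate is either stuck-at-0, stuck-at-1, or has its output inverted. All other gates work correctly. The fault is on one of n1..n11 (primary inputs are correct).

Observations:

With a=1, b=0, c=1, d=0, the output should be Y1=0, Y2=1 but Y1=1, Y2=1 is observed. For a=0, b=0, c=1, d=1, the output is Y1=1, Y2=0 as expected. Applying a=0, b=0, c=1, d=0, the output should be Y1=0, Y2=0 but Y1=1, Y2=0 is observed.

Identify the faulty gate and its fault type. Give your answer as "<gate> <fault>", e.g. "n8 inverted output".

n3 stuck-at-0

Fault-free values for test 1 (a=1, b=0, c=1, d=0): n1=0, n2=1, n3=1, n4=0, n5=0, n6=0, n7=1, n8=1, n9=0, n10=0, n11=1, giving Y1=0, Y2=1. Observed Y1=1, Y2=1.
Test 1: faults giving observed Y1=1, Y2=1 are {n1 stuck-at-1, n1 inverted output, n2 stuck-at-0, n2 inverted output, n3 stuck-at-0, n3 inverted output, n8 stuck-at-0, n8 inverted output, n9 stuck-at-1, n9 inverted output}.
Test 2 (a=0, b=0, c=1, d=1): fault-free n1=0, n2=1, n3=0, n4=1, n5=0, n6=1, n7=1, n8=1, n9=1, n10=0, n11=0 → Y1=1, Y2=0; observed Y1=1, Y2=0. Eliminates n1 stuck-at-1, n1 inverted output, n2 stuck-at-0, n2 inverted output, n3 inverted output, n9 inverted output.
Test 3 (a=0, b=0, c=1, d=0): fault-free n1=0, n2=1, n3=1, n4=0, n5=0, n6=0, n7=1, n8=1, n9=0, n10=0, n11=0 → Y1=0, Y2=0; observed Y1=1, Y2=0. Eliminates n8 stuck-at-0, n8 inverted output, n9 stuck-at-1.
Only n3 stuck-at-0 is consistent with every test.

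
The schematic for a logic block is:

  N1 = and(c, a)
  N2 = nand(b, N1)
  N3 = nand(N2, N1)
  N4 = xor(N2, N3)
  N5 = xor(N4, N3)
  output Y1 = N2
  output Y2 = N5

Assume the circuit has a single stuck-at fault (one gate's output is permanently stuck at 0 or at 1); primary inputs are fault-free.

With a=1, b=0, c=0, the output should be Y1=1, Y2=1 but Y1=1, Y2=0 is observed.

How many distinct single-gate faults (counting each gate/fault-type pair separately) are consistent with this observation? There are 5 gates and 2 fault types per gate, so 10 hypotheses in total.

Fault-free: N1=0, N2=1, N3=1, N4=0, N5=1 → Y1=1, Y2=1. Observed Y1=1, Y2=0.
  N1 stuck-at-0: output Y1=1, Y2=1 ✗
  N1 stuck-at-1: output Y1=1, Y2=1 ✗
  N2 stuck-at-0: output Y1=0, Y2=0 ✗
  N2 stuck-at-1: output Y1=1, Y2=1 ✗
  N3 stuck-at-0: output Y1=1, Y2=1 ✗
  N3 stuck-at-1: output Y1=1, Y2=1 ✗
  N4 stuck-at-0: output Y1=1, Y2=1 ✗
  N4 stuck-at-1: output Y1=1, Y2=0 ✓
  N5 stuck-at-0: output Y1=1, Y2=0 ✓
  N5 stuck-at-1: output Y1=1, Y2=1 ✗
Consistent faults: {N4 stuck-at-1, N5 stuck-at-0} — 2 in all.

2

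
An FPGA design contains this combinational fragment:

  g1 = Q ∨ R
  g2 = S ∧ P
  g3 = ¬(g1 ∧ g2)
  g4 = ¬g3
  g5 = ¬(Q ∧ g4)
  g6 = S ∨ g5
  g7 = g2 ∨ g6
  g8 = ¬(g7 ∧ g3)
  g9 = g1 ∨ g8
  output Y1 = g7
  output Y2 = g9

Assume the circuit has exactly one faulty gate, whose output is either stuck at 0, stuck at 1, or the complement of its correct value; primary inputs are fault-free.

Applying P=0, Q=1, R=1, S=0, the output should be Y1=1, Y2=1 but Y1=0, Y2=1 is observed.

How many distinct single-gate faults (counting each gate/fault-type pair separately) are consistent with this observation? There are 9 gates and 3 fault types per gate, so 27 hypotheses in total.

Fault-free: g1=1, g2=0, g3=1, g4=0, g5=1, g6=1, g7=1, g8=0, g9=1 → Y1=1, Y2=1. Observed Y1=0, Y2=1.
  g1: none of the 3 fault types match ✗
  g2: none of the 3 fault types match ✗
  g3: stuck-at-0, inverted output ✓; others ✗
  g4: stuck-at-1, inverted output ✓; others ✗
  g5: stuck-at-0, inverted output ✓; others ✗
  g6: stuck-at-0, inverted output ✓; others ✗
  g7: stuck-at-0, inverted output ✓; others ✗
  g8: none of the 3 fault types match ✗
  g9: none of the 3 fault types match ✗
Consistent faults: {g3 stuck-at-0, g3 inverted output, g4 stuck-at-1, g4 inverted output, g5 stuck-at-0, g5 inverted output, g6 stuck-at-0, g6 inverted output, g7 stuck-at-0, g7 inverted output} — 10 in all.

10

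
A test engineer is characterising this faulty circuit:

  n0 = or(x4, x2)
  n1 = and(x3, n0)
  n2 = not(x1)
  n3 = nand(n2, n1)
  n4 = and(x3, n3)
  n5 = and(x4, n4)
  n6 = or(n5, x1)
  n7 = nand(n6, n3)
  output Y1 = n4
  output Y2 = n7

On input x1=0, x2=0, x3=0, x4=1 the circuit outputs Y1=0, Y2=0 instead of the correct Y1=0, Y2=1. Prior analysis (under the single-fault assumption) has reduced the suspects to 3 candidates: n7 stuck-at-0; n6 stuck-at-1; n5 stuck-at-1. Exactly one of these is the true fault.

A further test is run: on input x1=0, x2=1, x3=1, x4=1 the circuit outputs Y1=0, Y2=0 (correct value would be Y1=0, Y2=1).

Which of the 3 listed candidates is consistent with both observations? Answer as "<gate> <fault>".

Evaluate each candidate on input x1=0, x2=1, x3=1, x4=1:
  n7 stuck-at-0: n0=1, n1=1, n2=1, n3=0, n4=0, n5=0, n6=0, n7=0 [stuck-at-0] → Y1=0, Y2=0 — matches
  n6 stuck-at-1: n0=1, n1=1, n2=1, n3=0, n4=0, n5=0, n6=1 [stuck-at-1], n7=1 → Y1=0, Y2=1 — eliminated
  n5 stuck-at-1: n0=1, n1=1, n2=1, n3=0, n4=0, n5=1 [stuck-at-1], n6=1, n7=1 → Y1=0, Y2=1 — eliminated
Only n7 stuck-at-0 reproduces the observed Y1=0, Y2=0.

n7 stuck-at-0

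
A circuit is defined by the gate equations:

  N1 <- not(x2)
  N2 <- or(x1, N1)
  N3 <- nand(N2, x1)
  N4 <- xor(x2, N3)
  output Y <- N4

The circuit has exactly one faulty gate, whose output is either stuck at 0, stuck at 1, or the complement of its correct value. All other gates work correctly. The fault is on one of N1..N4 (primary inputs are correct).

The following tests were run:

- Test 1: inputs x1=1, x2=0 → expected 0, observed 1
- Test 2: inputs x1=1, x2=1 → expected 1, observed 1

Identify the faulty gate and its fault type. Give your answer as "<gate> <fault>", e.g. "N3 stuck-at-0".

N4 stuck-at-1

Fault-free values for test 1 (x1=1, x2=0): N1=1, N2=1, N3=0, N4=0, giving Y=0. Observed 1.
Test 1: faults giving observed 1 are {N2 stuck-at-0, N2 inverted output, N3 stuck-at-1, N3 inverted output, N4 stuck-at-1, N4 inverted output}.
Test 2 (x1=1, x2=1): fault-free N1=0, N2=1, N3=0, N4=1 → 1; observed 1. Eliminates N2 stuck-at-0, N2 inverted output, N3 stuck-at-1, N3 inverted output, N4 inverted output.
Only N4 stuck-at-1 is consistent with every test.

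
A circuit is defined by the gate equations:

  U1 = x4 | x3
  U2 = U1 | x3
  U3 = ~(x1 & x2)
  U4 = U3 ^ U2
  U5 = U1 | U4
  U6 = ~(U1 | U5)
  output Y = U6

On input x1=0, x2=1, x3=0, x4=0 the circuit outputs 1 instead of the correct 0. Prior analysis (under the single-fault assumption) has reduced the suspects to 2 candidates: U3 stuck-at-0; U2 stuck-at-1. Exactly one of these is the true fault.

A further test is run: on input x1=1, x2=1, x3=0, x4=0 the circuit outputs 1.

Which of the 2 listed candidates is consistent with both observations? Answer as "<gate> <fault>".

U3 stuck-at-0

Evaluate each candidate on input x1=1, x2=1, x3=0, x4=0:
  U3 stuck-at-0: U1=0, U2=0, U3=0 [stuck-at-0], U4=0, U5=0, U6=1 → 1 — matches
  U2 stuck-at-1: U1=0, U2=1 [stuck-at-1], U3=0, U4=1, U5=1, U6=0 → 0 — eliminated
Only U3 stuck-at-0 reproduces the observed 1.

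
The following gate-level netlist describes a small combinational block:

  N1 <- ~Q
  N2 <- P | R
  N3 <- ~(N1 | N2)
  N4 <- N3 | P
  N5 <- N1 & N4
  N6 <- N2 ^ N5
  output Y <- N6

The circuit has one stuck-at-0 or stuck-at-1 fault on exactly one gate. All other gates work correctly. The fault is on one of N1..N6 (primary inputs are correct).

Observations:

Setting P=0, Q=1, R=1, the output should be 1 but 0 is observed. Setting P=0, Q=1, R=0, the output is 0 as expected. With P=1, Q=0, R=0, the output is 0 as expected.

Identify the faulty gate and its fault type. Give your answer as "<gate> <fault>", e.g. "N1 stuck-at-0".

N6 stuck-at-0

Fault-free values for test 1 (P=0, Q=1, R=1): N1=0, N2=1, N3=0, N4=0, N5=0, N6=1, giving Y=1. Observed 0.
Test 1: faults giving observed 0 are {N2 stuck-at-0, N5 stuck-at-1, N6 stuck-at-0}.
Test 2 (P=0, Q=1, R=0): fault-free N1=0, N2=0, N3=1, N4=1, N5=0, N6=0 → 0; observed 0. Eliminates N5 stuck-at-1.
Test 3 (P=1, Q=0, R=0): fault-free N1=1, N2=1, N3=0, N4=1, N5=1, N6=0 → 0; observed 0. Eliminates N2 stuck-at-0.
Only N6 stuck-at-0 is consistent with every test.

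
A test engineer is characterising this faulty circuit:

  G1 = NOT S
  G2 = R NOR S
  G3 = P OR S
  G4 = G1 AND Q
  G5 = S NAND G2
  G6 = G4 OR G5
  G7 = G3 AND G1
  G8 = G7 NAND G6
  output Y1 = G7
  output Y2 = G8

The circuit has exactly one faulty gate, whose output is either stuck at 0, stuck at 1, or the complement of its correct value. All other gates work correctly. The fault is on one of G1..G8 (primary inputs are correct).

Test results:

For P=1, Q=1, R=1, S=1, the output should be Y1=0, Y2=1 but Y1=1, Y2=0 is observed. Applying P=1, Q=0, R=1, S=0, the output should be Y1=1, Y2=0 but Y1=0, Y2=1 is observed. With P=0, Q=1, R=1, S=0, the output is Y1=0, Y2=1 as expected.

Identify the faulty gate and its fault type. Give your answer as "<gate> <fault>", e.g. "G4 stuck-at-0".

Fault-free values for test 1 (P=1, Q=1, R=1, S=1): G1=0, G2=0, G3=1, G4=0, G5=1, G6=1, G7=0, G8=1, giving Y1=0, Y2=1. Observed Y1=1, Y2=0.
Test 1: faults giving observed Y1=1, Y2=0 are {G1 stuck-at-1, G1 inverted output, G7 stuck-at-1, G7 inverted output}.
Test 2 (P=1, Q=0, R=1, S=0): fault-free G1=1, G2=0, G3=1, G4=0, G5=1, G6=1, G7=1, G8=0 → Y1=1, Y2=0; observed Y1=0, Y2=1. Eliminates G1 stuck-at-1, G7 stuck-at-1.
Test 3 (P=0, Q=1, R=1, S=0): fault-free G1=1, G2=0, G3=0, G4=1, G5=1, G6=1, G7=0, G8=1 → Y1=0, Y2=1; observed Y1=0, Y2=1. Eliminates G7 inverted output.
Only G1 inverted output is consistent with every test.

G1 inverted output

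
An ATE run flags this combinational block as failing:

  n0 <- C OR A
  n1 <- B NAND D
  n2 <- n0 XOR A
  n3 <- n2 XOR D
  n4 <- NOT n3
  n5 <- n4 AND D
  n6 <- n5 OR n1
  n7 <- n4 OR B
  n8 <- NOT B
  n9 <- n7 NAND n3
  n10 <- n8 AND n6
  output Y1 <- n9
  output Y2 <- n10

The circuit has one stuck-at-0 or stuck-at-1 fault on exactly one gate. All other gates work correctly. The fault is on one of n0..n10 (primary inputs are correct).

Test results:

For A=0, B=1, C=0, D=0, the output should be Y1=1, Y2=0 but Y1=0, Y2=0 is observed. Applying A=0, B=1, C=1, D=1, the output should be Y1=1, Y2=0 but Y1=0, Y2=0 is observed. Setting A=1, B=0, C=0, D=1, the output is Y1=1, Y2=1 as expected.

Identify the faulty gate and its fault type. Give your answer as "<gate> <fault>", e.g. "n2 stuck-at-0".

Fault-free values for test 1 (A=0, B=1, C=0, D=0): n0=0, n1=1, n2=0, n3=0, n4=1, n5=0, n6=1, n7=1, n8=0, n9=1, n10=0, giving Y1=1, Y2=0. Observed Y1=0, Y2=0.
Test 1: faults giving observed Y1=0, Y2=0 are {n0 stuck-at-1, n2 stuck-at-1, n3 stuck-at-1, n9 stuck-at-0}.
Test 2 (A=0, B=1, C=1, D=1): fault-free n0=1, n1=0, n2=1, n3=0, n4=1, n5=1, n6=1, n7=1, n8=0, n9=1, n10=0 → Y1=1, Y2=0; observed Y1=0, Y2=0. Eliminates n0 stuck-at-1, n2 stuck-at-1.
Test 3 (A=1, B=0, C=0, D=1): fault-free n0=1, n1=1, n2=0, n3=1, n4=0, n5=0, n6=1, n7=0, n8=1, n9=1, n10=1 → Y1=1, Y2=1; observed Y1=1, Y2=1. Eliminates n9 stuck-at-0.
Only n3 stuck-at-1 is consistent with every test.

n3 stuck-at-1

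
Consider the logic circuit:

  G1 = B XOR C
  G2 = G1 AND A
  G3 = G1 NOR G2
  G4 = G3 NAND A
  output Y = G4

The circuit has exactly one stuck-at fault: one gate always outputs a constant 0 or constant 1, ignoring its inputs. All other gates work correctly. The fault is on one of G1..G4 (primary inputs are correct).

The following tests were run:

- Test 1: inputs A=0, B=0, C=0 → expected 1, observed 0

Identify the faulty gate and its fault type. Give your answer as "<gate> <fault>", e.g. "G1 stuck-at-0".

G4 stuck-at-0

Fault-free values for test 1 (A=0, B=0, C=0): G1=0, G2=0, G3=1, G4=1, giving Y=1. Observed 0.
Test 1: faults giving observed 0 are {G4 stuck-at-0}.
Only G4 stuck-at-0 is consistent with every test.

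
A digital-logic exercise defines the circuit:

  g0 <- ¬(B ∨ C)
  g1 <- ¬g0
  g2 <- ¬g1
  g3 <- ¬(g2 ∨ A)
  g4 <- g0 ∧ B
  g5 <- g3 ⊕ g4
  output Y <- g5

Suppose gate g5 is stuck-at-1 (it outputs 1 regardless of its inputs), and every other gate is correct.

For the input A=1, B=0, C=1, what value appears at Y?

1

Propagate with g5 forced: g0=0, g1=1, g2=0, g3=0, g4=0, g5=1 [stuck-at-1].
So Y = 1. (Without the fault it would be 0.)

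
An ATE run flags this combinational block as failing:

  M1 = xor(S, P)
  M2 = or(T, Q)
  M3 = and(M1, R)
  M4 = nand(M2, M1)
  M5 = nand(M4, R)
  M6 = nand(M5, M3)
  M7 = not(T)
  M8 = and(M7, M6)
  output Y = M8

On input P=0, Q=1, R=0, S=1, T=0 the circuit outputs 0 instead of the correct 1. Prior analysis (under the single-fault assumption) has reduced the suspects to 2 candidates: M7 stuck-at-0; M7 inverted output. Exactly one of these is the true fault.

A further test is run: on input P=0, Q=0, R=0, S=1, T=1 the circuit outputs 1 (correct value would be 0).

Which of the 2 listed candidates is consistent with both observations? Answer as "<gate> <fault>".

M7 inverted output

Evaluate each candidate on input P=0, Q=0, R=0, S=1, T=1:
  M7 stuck-at-0: M1=1, M2=1, M3=0, M4=0, M5=1, M6=1, M7=0 [stuck-at-0], M8=0 → 0 — eliminated
  M7 inverted output: M1=1, M2=1, M3=0, M4=0, M5=1, M6=1, M7=1 [inverted output], M8=1 → 1 — matches
Only M7 inverted output reproduces the observed 1.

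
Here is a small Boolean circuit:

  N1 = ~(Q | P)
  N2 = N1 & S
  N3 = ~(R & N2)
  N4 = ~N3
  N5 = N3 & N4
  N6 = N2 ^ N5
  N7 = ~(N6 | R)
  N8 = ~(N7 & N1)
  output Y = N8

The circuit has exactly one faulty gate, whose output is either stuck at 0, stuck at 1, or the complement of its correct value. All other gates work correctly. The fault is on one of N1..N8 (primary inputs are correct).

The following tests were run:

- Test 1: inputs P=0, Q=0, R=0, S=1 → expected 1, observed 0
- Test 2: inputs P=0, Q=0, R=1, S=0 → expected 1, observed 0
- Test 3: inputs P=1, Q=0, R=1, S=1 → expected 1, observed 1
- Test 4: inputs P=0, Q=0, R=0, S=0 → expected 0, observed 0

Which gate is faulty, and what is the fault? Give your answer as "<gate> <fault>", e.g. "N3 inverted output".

N7 stuck-at-1

Fault-free values for test 1 (P=0, Q=0, R=0, S=1): N1=1, N2=1, N3=1, N4=0, N5=0, N6=1, N7=0, N8=1, giving Y=1. Observed 0.
Test 1: faults giving observed 0 are {N2 stuck-at-0, N2 inverted output, N4 stuck-at-1, N4 inverted output, N5 stuck-at-1, N5 inverted output, N6 stuck-at-0, N6 inverted output, N7 stuck-at-1, N7 inverted output, N8 stuck-at-0, N8 inverted output}.
Test 2 (P=0, Q=0, R=1, S=0): fault-free N1=1, N2=0, N3=1, N4=0, N5=0, N6=0, N7=0, N8=1 → 1; observed 0. Eliminates N2 stuck-at-0, N2 inverted output, N4 stuck-at-1, N4 inverted output, N5 stuck-at-1, N5 inverted output, N6 stuck-at-0, N6 inverted output.
Test 3 (P=1, Q=0, R=1, S=1): fault-free N1=0, N2=0, N3=1, N4=0, N5=0, N6=0, N7=0, N8=1 → 1; observed 1. Eliminates N8 stuck-at-0, N8 inverted output.
Test 4 (P=0, Q=0, R=0, S=0): fault-free N1=1, N2=0, N3=1, N4=0, N5=0, N6=0, N7=1, N8=0 → 0; observed 0. Eliminates N7 inverted output.
Only N7 stuck-at-1 is consistent with every test.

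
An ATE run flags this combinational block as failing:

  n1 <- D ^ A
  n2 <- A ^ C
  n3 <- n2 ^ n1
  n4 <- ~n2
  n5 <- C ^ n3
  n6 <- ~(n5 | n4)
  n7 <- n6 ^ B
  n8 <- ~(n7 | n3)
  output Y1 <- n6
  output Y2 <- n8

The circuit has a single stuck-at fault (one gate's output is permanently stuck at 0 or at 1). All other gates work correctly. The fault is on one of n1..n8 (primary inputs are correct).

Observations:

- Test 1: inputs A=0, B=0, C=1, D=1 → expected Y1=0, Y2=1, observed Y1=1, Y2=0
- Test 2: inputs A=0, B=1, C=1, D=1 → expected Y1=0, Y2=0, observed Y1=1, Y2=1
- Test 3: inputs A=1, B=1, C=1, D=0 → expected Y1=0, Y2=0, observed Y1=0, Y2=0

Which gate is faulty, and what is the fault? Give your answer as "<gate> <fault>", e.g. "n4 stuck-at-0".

n5 stuck-at-0

Fault-free values for test 1 (A=0, B=0, C=1, D=1): n1=1, n2=1, n3=0, n4=0, n5=1, n6=0, n7=0, n8=1, giving Y1=0, Y2=1. Observed Y1=1, Y2=0.
Test 1: faults giving observed Y1=1, Y2=0 are {n1 stuck-at-0, n3 stuck-at-1, n5 stuck-at-0, n6 stuck-at-1}.
Test 2 (A=0, B=1, C=1, D=1): fault-free n1=1, n2=1, n3=0, n4=0, n5=1, n6=0, n7=1, n8=0 → Y1=0, Y2=0; observed Y1=1, Y2=1. Eliminates n1 stuck-at-0, n3 stuck-at-1.
Test 3 (A=1, B=1, C=1, D=0): fault-free n1=1, n2=0, n3=1, n4=1, n5=0, n6=0, n7=1, n8=0 → Y1=0, Y2=0; observed Y1=0, Y2=0. Eliminates n6 stuck-at-1.
Only n5 stuck-at-0 is consistent with every test.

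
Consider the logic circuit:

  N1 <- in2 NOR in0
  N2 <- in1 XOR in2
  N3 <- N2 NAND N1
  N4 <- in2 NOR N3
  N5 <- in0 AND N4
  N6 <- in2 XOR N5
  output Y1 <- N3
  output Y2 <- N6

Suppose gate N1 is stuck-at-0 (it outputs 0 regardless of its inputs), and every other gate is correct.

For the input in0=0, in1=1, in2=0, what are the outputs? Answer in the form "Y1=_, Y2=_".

Propagate with N1 forced: N1=0 [stuck-at-0], N2=1, N3=1, N4=0, N5=0, N6=0.
So the outputs are Y1=1, Y2=0. (Without the fault they would be Y1=0, Y2=0.)

Y1=1, Y2=0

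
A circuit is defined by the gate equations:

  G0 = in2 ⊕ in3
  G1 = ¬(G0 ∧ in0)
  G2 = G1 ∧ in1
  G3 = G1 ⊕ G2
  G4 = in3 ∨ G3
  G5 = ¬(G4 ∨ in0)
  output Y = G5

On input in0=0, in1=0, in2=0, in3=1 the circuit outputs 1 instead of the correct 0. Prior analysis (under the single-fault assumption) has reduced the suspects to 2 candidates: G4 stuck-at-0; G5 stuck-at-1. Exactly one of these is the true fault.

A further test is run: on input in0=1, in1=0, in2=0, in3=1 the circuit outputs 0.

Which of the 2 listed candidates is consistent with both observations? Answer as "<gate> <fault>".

G4 stuck-at-0

Evaluate each candidate on input in0=1, in1=0, in2=0, in3=1:
  G4 stuck-at-0: G0=1, G1=0, G2=0, G3=0, G4=0 [stuck-at-0], G5=0 → 0 — matches
  G5 stuck-at-1: G0=1, G1=0, G2=0, G3=0, G4=1, G5=1 [stuck-at-1] → 1 — eliminated
Only G4 stuck-at-0 reproduces the observed 0.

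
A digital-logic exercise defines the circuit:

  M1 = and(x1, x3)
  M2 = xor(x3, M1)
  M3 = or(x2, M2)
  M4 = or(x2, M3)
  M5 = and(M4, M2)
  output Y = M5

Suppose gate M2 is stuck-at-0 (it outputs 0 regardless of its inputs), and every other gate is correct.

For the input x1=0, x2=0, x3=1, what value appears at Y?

0

Propagate with M2 forced: M1=0, M2=0 [stuck-at-0], M3=0, M4=0, M5=0.
So Y = 0. (Without the fault it would be 1.)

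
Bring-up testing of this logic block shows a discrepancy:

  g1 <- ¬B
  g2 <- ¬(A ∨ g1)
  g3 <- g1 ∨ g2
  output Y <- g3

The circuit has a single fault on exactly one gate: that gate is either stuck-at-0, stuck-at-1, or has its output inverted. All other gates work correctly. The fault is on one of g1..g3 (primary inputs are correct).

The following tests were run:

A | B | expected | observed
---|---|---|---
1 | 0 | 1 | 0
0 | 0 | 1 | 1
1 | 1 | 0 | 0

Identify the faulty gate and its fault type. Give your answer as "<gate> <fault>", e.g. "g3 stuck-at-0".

g1 stuck-at-0

Fault-free values for test 1 (A=1, B=0): g1=1, g2=0, g3=1, giving Y=1. Observed 0.
Test 1: faults giving observed 0 are {g1 stuck-at-0, g1 inverted output, g3 stuck-at-0, g3 inverted output}.
Test 2 (A=0, B=0): fault-free g1=1, g2=0, g3=1 → 1; observed 1. Eliminates g3 stuck-at-0, g3 inverted output.
Test 3 (A=1, B=1): fault-free g1=0, g2=0, g3=0 → 0; observed 0. Eliminates g1 inverted output.
Only g1 stuck-at-0 is consistent with every test.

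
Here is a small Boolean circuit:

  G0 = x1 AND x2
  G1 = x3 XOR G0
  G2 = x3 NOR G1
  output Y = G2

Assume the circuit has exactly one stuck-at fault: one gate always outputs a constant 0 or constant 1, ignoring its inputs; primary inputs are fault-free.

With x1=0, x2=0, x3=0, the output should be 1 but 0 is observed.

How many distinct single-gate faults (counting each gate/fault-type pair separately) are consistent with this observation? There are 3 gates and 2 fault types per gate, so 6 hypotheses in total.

Fault-free: G0=0, G1=0, G2=1 → 1. Observed 0.
  G0 stuck-at-0: output 1 ✗
  G0 stuck-at-1: output 0 ✓
  G1 stuck-at-0: output 1 ✗
  G1 stuck-at-1: output 0 ✓
  G2 stuck-at-0: output 0 ✓
  G2 stuck-at-1: output 1 ✗
Consistent faults: {G0 stuck-at-1, G1 stuck-at-1, G2 stuck-at-0} — 3 in all.

3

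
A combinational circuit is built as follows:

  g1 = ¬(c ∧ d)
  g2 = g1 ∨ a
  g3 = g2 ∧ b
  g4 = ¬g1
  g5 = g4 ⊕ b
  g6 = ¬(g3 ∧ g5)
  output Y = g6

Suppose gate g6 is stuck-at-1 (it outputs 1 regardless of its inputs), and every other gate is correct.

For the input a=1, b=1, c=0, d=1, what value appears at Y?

Propagate with g6 forced: g1=1, g2=1, g3=1, g4=0, g5=1, g6=1 [stuck-at-1].
So Y = 1. (Without the fault it would be 0.)

1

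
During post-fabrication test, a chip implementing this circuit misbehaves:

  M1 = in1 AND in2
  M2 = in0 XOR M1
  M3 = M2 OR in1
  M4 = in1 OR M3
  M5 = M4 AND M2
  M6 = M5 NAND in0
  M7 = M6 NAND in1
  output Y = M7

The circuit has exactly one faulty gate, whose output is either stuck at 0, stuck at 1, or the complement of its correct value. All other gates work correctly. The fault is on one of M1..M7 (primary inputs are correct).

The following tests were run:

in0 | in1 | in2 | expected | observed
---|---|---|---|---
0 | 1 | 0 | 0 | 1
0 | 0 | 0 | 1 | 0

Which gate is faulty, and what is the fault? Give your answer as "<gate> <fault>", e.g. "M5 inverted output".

Fault-free values for test 1 (in0=0, in1=1, in2=0): M1=0, M2=0, M3=1, M4=1, M5=0, M6=1, M7=0, giving Y=0. Observed 1.
Test 1: faults giving observed 1 are {M6 stuck-at-0, M6 inverted output, M7 stuck-at-1, M7 inverted output}.
Test 2 (in0=0, in1=0, in2=0): fault-free M1=0, M2=0, M3=0, M4=0, M5=0, M6=1, M7=1 → 1; observed 0. Eliminates M6 stuck-at-0, M6 inverted output, M7 stuck-at-1.
Only M7 inverted output is consistent with every test.

M7 inverted output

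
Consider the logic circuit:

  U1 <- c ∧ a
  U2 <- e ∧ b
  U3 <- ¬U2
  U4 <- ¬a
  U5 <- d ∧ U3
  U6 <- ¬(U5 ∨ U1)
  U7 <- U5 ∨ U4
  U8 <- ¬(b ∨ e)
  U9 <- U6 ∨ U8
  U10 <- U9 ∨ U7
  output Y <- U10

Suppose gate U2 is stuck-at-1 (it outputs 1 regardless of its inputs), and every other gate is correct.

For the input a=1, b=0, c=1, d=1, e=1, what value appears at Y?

0

Propagate with U2 forced: U1=1, U2=1 [stuck-at-1], U3=0, U4=0, U5=0, U6=0, U7=0, U8=0, U9=0, U10=0.
So Y = 0. (Without the fault it would be 1.)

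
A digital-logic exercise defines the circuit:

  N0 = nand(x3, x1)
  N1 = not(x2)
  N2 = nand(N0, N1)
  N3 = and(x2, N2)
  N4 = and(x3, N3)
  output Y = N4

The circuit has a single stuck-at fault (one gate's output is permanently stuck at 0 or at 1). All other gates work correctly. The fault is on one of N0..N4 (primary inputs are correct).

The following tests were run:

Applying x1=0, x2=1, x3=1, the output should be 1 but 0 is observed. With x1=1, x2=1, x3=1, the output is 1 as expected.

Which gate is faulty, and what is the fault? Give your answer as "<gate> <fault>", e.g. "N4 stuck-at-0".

Fault-free values for test 1 (x1=0, x2=1, x3=1): N0=1, N1=0, N2=1, N3=1, N4=1, giving Y=1. Observed 0.
Test 1: faults giving observed 0 are {N1 stuck-at-1, N2 stuck-at-0, N3 stuck-at-0, N4 stuck-at-0}.
Test 2 (x1=1, x2=1, x3=1): fault-free N0=0, N1=0, N2=1, N3=1, N4=1 → 1; observed 1. Eliminates N2 stuck-at-0, N3 stuck-at-0, N4 stuck-at-0.
Only N1 stuck-at-1 is consistent with every test.

N1 stuck-at-1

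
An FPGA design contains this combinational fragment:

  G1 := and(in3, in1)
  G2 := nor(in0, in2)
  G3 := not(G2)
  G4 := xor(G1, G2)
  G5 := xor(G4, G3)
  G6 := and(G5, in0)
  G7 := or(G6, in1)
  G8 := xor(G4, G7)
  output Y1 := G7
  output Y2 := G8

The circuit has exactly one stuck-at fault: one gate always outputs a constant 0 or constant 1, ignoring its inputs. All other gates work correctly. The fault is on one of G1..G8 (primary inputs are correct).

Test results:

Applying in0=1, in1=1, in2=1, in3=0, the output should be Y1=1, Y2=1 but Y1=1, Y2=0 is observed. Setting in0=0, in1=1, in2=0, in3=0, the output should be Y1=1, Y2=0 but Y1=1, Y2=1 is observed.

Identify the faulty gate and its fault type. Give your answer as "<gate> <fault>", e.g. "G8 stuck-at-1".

G1 stuck-at-1

Fault-free values for test 1 (in0=1, in1=1, in2=1, in3=0): G1=0, G2=0, G3=1, G4=0, G5=1, G6=1, G7=1, G8=1, giving Y1=1, Y2=1. Observed Y1=1, Y2=0.
Test 1: faults giving observed Y1=1, Y2=0 are {G1 stuck-at-1, G2 stuck-at-1, G4 stuck-at-1, G8 stuck-at-0}.
Test 2 (in0=0, in1=1, in2=0, in3=0): fault-free G1=0, G2=1, G3=0, G4=1, G5=1, G6=0, G7=1, G8=0 → Y1=1, Y2=0; observed Y1=1, Y2=1. Eliminates G2 stuck-at-1, G4 stuck-at-1, G8 stuck-at-0.
Only G1 stuck-at-1 is consistent with every test.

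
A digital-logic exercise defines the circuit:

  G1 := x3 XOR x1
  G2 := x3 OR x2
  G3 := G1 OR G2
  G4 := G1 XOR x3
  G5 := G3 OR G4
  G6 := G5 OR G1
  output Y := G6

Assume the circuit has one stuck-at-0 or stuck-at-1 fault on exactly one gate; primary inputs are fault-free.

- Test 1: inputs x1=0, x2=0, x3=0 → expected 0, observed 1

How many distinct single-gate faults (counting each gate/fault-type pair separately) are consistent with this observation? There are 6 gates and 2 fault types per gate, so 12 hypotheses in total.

Fault-free: G1=0, G2=0, G3=0, G4=0, G5=0, G6=0 → 0. Observed 1.
  G1 stuck-at-0: output 0 ✗
  G1 stuck-at-1: output 1 ✓
  G2 stuck-at-0: output 0 ✗
  G2 stuck-at-1: output 1 ✓
  G3 stuck-at-0: output 0 ✗
  G3 stuck-at-1: output 1 ✓
  G4 stuck-at-0: output 0 ✗
  G4 stuck-at-1: output 1 ✓
  G5 stuck-at-0: output 0 ✗
  G5 stuck-at-1: output 1 ✓
  G6 stuck-at-0: output 0 ✗
  G6 stuck-at-1: output 1 ✓
Consistent faults: {G1 stuck-at-1, G2 stuck-at-1, G3 stuck-at-1, G4 stuck-at-1, G5 stuck-at-1, G6 stuck-at-1} — 6 in all.

6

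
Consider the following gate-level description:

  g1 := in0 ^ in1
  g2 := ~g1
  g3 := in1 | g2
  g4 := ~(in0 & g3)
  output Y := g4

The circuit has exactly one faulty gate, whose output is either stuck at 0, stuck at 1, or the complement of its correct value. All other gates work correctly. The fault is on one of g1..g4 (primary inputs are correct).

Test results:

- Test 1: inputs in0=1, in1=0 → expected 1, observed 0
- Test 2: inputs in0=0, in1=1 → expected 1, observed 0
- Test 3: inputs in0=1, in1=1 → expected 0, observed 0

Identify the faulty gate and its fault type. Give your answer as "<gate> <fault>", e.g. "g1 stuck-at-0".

g4 stuck-at-0

Fault-free values for test 1 (in0=1, in1=0): g1=1, g2=0, g3=0, g4=1, giving Y=1. Observed 0.
Test 1: faults giving observed 0 are {g1 stuck-at-0, g1 inverted output, g2 stuck-at-1, g2 inverted output, g3 stuck-at-1, g3 inverted output, g4 stuck-at-0, g4 inverted output}.
Test 2 (in0=0, in1=1): fault-free g1=1, g2=0, g3=1, g4=1 → 1; observed 0. Eliminates g1 stuck-at-0, g1 inverted output, g2 stuck-at-1, g2 inverted output, g3 stuck-at-1, g3 inverted output.
Test 3 (in0=1, in1=1): fault-free g1=0, g2=1, g3=1, g4=0 → 0; observed 0. Eliminates g4 inverted output.
Only g4 stuck-at-0 is consistent with every test.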